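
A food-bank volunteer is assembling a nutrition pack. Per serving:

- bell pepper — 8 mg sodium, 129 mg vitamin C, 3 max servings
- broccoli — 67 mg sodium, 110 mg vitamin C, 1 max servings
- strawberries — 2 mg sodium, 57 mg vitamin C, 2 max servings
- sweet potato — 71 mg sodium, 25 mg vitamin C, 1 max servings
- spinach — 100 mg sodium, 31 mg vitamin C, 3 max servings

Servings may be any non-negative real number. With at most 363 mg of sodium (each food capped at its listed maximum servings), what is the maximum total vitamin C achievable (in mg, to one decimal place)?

697.1 mg

Vitamin C per mg sodium: strawberries 28.5, bell pepper 16.12, broccoli 1.642, sweet potato 0.3521, spinach 0.31.
Take 2 servings of strawberries: uses 4 mg sodium, +114.0 mg vitamin C (running total 114.0 mg).
Take 3 servings of bell pepper: uses 24 mg sodium, +387.0 mg vitamin C (running total 501.0 mg).
Take 1 serving of broccoli: uses 67 mg sodium, +110.0 mg vitamin C (running total 611.0 mg).
Take 1 serving of sweet potato: uses 71 mg sodium, +25.0 mg vitamin C (running total 636.0 mg).
Take 1.97 servings of spinach: uses 197 mg sodium, +61.1 mg vitamin C (running total 697.1 mg).
Filling greedily by vitamin C-per-mg sodium is optimal for one linear limit, giving 697.1 mg.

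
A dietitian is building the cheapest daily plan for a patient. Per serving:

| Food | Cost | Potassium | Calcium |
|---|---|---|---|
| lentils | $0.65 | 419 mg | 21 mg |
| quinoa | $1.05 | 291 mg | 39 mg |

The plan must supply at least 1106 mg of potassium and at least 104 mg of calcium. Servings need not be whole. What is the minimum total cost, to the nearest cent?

With two linear requirements the optimum uses one or two foods; enumerate the corners.
lentils only: max(1106/419, 104/21) = 4.952 servings → $3.22.
quinoa only: max(1106/291, 104/39) = 3.801 servings → $3.99.
lentils + quinoa with both tight: 1.258 servings and 1.989 servings → $2.91.
Cheapest feasible corner: $2.91.

$2.91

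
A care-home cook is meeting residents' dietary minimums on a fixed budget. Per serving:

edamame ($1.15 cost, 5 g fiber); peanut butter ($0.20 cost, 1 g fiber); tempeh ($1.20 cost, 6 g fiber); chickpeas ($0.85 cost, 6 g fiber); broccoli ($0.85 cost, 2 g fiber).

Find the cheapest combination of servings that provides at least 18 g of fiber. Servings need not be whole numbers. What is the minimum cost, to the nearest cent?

$2.55

Cost per g of fiber: chickpeas $0.1417, peanut butter $0.2000, tempeh $0.2000, edamame $0.2300, broccoli $0.4250.
With no serving limits, use only chickpeas: 18 g / 6 g = 3 servings × $0.85 = $2.55.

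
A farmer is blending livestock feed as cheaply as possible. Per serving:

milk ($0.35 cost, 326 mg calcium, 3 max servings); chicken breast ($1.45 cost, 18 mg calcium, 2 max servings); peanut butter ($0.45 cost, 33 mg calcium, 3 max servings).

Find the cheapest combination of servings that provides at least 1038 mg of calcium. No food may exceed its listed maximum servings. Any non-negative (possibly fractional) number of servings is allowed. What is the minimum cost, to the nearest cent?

$1.87

Cost per mg of calcium: milk $0.0011, peanut butter $0.0136, chicken breast $0.0806.
Take 3 servings of milk: +978.0 mg calcium for $1.05 (total $1.05, still need 60.0 mg).
Take 1.818 servings of peanut butter: +60.0 mg calcium for $0.82 (total $1.87, still need 0.0 mg).
Filling from the cheapest source first is optimal under one linear minimum: $1.87.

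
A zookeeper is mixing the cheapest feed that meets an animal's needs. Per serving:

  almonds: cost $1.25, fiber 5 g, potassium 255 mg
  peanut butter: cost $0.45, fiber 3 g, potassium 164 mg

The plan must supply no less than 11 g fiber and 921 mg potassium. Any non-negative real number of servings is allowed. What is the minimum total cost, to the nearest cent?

$2.53

Check every corner: each single food scaled to meet both minima, and each pair solved so both constraints bind.
almonds only: max(11/5, 921/255) = 3.612 servings → $4.51.
peanut butter only: max(11/3, 921/164) = 5.616 servings → $2.53.
almonds + peanut butter with both targets exact would need a negative amount; discard.
So the least-cost plan costs $2.53.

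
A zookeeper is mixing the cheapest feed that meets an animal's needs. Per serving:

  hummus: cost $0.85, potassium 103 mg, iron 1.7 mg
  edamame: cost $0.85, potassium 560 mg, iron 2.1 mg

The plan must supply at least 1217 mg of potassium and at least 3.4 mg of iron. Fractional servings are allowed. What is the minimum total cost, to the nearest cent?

$1.85

An LP optimum is at a vertex; with two nutrient constraints at most two foods are used. Check each candidate.
hummus only: max(1217/103, 3.4/1.7) = 11.82 servings → $10.04.
edamame only: max(1217/560, 3.4/2.1) = 2.173 servings → $1.85.
hummus + edamame: intersection lies outside the first quadrant.
So the least-cost plan costs $1.85.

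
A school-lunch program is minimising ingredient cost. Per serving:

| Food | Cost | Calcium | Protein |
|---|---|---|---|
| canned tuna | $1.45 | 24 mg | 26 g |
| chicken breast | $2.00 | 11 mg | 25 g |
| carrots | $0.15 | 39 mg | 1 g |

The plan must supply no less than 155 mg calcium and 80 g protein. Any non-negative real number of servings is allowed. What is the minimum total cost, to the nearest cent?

Minimising a linear cost over {calcium ≥ 155, protein ≥ 80, servings ≥ 0} — the optimum is at a vertex, using one or two foods.
canned tuna only: max(155/24, 80/26) = 6.458 servings → $9.36.
chicken breast only: max(155/11, 80/25) = 14.09 servings → $28.18.
carrots only: max(155/39, 80/1) = 80 servings → $12.00.
canned tuna + chicken breast: the both-tight solution has a negative serving — not a feasible corner.
canned tuna + carrots with both tight: 2.995 servings and 2.131 servings → $4.66.
chicken breast + carrots with both tight: 3.076 servings and 3.107 servings → $6.62.
Cheapest feasible corner: $4.66.

$4.66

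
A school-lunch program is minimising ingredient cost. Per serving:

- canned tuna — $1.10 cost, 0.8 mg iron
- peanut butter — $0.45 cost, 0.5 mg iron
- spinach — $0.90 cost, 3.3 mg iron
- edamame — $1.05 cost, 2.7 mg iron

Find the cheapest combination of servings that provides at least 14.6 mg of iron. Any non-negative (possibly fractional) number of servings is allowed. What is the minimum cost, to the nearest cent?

Cost per mg of iron: spinach $0.2727, edamame $0.3889, peanut butter $0.9000, canned tuna $1.3750.
With no serving limits, use only spinach: 14.6 mg / 3.3 mg = 4.424 servings × $0.90 = $3.98.

$3.98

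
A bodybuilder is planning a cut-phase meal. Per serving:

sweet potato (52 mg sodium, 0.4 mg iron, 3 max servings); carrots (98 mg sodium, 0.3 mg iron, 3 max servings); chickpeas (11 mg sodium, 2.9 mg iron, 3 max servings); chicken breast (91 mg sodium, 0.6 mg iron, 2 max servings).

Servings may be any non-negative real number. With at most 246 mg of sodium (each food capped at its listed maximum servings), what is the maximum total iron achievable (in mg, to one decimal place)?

Iron per mg sodium: chickpeas 0.2636, sweet potato 0.007692, chicken breast 0.006593, carrots 0.003061.
Take 3 servings of chickpeas: uses 33 mg sodium, +8.7 mg iron (running total 8.7 mg).
Take 3 servings of sweet potato: uses 156 mg sodium, +1.2 mg iron (running total 9.9 mg).
Take 0.6264 servings of chicken breast: uses 57 mg sodium, +0.4 mg iron (running total 10.3 mg).
Filling greedily by iron-per-mg sodium is optimal for one linear limit, giving 10.3 mg.

10.3 mg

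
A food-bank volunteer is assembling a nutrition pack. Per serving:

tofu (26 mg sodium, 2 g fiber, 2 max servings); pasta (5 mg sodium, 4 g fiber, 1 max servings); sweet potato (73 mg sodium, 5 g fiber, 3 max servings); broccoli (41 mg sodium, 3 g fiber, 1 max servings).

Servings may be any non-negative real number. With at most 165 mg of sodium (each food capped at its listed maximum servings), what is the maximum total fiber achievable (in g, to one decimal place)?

Fiber per mg sodium: pasta 0.8, tofu 0.07692, broccoli 0.07317, sweet potato 0.06849.
Take 1 serving of pasta: uses 5 mg sodium, +4.0 g fiber (running total 4.0 g).
Take 2 servings of tofu: uses 52 mg sodium, +4.0 g fiber (running total 8.0 g).
Take 1 serving of broccoli: uses 41 mg sodium, +3.0 g fiber (running total 11.0 g).
Take 0.9178 servings of sweet potato: uses 67 mg sodium, +4.6 g fiber (running total 15.6 g).
Greedy by best ratio exhausts the sodium allowance optimally: 15.6 g.

15.6 g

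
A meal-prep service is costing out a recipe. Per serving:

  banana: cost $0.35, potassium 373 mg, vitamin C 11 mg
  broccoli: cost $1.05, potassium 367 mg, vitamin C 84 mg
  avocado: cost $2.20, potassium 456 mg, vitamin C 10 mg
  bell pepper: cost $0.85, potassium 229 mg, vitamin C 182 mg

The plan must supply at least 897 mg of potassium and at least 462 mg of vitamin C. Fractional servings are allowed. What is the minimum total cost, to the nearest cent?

Minimising a linear cost over {potassium ≥ 897, vitamin C ≥ 462, servings ≥ 0} — the optimum is at a vertex, using one or two foods.
banana only: max(897/373, 462/11) = 42 servings → $14.70.
broccoli only: max(897/367, 462/84) = 5.5 servings → $5.78.
avocado only: max(897/456, 462/10) = 46.2 servings → $101.64.
bell pepper only: max(897/229, 462/182) = 3.917 servings → $3.33.
banana + broccoli with both targets exact would need a negative amount; discard.
banana + avocado with both targets exact would need a negative amount; discard.
banana + bell pepper with both tight: 0.879 servings and 2.485 servings → $2.42.
broccoli + avocado: intersection lies outside the first quadrant.
broccoli + bell pepper with both tight: 1.208 servings and 1.981 servings → $2.95.
avocado + bell pepper with both tight: 0.712 servings and 2.499 servings → $3.69.
The minimum over all feasible corners is $2.42.

$2.42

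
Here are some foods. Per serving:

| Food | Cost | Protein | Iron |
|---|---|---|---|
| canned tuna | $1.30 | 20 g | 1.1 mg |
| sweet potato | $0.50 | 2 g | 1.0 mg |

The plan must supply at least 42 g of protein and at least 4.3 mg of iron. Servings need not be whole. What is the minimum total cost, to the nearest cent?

Compare the cost at each extreme point of the feasible region.
canned tuna only: max(42/20, 4.3/1.1) = 3.909 servings → $5.08.
sweet potato only: max(42/2, 4.3/1.0) = 21 servings → $10.50.
canned tuna + sweet potato with both tight: 1.876 servings and 2.236 servings → $3.56.
So the least-cost plan costs $3.56.

$3.56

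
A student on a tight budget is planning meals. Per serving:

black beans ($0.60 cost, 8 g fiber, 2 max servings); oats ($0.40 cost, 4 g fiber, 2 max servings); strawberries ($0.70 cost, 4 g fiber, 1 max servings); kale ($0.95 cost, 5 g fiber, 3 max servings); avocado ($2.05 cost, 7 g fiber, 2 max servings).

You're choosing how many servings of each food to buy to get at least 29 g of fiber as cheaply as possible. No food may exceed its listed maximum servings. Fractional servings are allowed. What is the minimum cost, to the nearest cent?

Cost per g of fiber: black beans $0.0750, oats $0.1000, strawberries $0.1750, kale $0.1900, avocado $0.2929.
Take 2 servings of black beans: +16.0 g fiber for $1.20 (total $1.20, still need 13.0 g).
Take 2 servings of oats: +8.0 g fiber for $0.80 (total $2.00, still need 5.0 g).
Take 1 serving of strawberries: +4.0 g fiber for $0.70 (total $2.70, still need 1.0 g).
Take 0.2 servings of kale: +1.0 g fiber for $0.19 (total $2.89, still need 0.0 g).
Greedy by cheapest-per-g is optimal for a single linear constraint, so the minimum cost is $2.89.

$2.89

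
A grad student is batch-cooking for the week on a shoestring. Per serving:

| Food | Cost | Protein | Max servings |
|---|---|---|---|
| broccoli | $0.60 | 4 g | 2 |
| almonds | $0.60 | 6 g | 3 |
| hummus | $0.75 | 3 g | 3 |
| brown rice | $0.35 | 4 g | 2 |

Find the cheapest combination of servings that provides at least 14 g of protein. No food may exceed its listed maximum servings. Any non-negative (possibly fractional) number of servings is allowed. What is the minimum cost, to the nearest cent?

Cost per g of protein: brown rice $0.0875, almonds $0.1000, broccoli $0.1500, hummus $0.2500.
Take 2 servings of brown rice: +8.0 g protein for $0.70 (total $0.70, still need 6.0 g).
Take 1 serving of almonds: +6.0 g protein for $0.60 (total $1.30, still need 0.0 g).
Filling from the cheapest source first is optimal under one linear minimum: $1.30.

$1.30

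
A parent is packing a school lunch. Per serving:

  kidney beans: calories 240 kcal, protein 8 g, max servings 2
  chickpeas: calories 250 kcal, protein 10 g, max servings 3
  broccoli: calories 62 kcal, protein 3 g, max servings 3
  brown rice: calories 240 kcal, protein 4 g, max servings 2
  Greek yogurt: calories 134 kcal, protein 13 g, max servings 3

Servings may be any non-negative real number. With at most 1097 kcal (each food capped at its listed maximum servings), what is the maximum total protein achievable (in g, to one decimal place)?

68.4 g

Protein per kcal: Greek yogurt 0.09701, broccoli 0.04839, chickpeas 0.04, kidney beans 0.03333, brown rice 0.01667.
Take 3 servings of Greek yogurt: uses 402 kcal, +39.0 g protein (running total 39.0 g).
Take 3 servings of broccoli: uses 186 kcal, +9.0 g protein (running total 48.0 g).
Take 2.036 servings of chickpeas: uses 509 kcal, +20.4 g protein (running total 68.4 g).
Greedy by best ratio exhausts the calories allowance optimally: 68.4 g.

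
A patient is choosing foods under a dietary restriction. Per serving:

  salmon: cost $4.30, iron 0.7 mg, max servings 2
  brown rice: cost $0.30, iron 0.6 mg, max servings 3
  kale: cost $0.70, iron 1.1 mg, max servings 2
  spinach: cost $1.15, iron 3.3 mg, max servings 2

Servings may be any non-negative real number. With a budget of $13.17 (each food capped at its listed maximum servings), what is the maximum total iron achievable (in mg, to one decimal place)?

12.0 mg

Iron per dollar: spinach 2.87, brown rice 2, kale 1.571, salmon 0.1628.
Take 2 servings of spinach: spends $2.30, +6.6 mg iron (running total 6.6 mg).
Take 3 servings of brown rice: spends $0.90, +1.8 mg iron (running total 8.4 mg).
Take 2 servings of kale: spends $1.40, +2.2 mg iron (running total 10.6 mg).
Take 1.993 servings of salmon: spends $8.57, +1.4 mg iron (running total 12.0 mg).
Greedy by best ratio exhausts the cost allowance optimally: 12.0 mg.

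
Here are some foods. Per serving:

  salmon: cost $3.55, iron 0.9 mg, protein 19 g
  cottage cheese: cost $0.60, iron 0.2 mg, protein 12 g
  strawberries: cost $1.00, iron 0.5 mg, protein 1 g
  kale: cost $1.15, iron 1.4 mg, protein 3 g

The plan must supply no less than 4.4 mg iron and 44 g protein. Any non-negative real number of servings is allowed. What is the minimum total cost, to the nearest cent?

salmon only: max(4.4/0.9, 44/19) = 4.889 servings → $17.36.
cottage cheese only: max(4.4/0.2, 44/12) = 22 servings → $13.20.
strawberries only: max(4.4/0.5, 44/1) = 44 servings → $44.00.
kale only: max(4.4/1.4, 44/3) = 14.67 servings → $16.87.
salmon + cottage cheese with both targets exact would need a negative amount; discard.
salmon + strawberries with both tight: 2.047 servings and 5.116 servings → $12.38.
salmon + kale with both tight: 2.025 servings and 1.841 servings → $9.31.
cottage cheese + strawberries with both tight: 3.034 servings and 7.586 servings → $9.41.
cottage cheese + kale with both tight: 2.988 servings and 2.716 servings → $4.92.
strawberries + kale: the both-tight solution has a negative serving — not a feasible corner.
So the least-cost plan costs $4.92.

$4.92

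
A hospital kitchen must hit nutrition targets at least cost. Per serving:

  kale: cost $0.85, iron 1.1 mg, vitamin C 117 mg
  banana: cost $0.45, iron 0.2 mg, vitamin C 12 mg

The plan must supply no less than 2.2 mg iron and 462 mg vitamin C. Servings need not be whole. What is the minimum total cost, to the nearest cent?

Compare the cost at each extreme point of the feasible region.
kale only: max(2.2/1.1, 462/117) = 3.949 servings → $3.36.
banana only: max(2.2/0.2, 462/12) = 38.5 servings → $17.32.
kale + banana: intersection lies outside the first quadrant.
So the least-cost plan costs $3.36.

$3.36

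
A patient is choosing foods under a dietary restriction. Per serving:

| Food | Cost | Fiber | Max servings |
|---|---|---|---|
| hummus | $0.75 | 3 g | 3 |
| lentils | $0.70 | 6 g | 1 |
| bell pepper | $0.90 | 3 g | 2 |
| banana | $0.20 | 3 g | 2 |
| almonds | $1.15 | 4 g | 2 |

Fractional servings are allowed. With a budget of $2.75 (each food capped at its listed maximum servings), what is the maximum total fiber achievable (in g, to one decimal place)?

Fiber per dollar: banana 15, lentils 8.571, hummus 4, almonds 3.478, bell pepper 3.333.
Take 2 servings of banana: spends $0.40, +6.0 g fiber (running total 6.0 g).
Take 1 serving of lentils: spends $0.70, +6.0 g fiber (running total 12.0 g).
Take 2.2 servings of hummus: spends $1.65, +6.6 g fiber (running total 18.6 g).
Greedy by best ratio exhausts the cost allowance optimally: 18.6 g.

18.6 g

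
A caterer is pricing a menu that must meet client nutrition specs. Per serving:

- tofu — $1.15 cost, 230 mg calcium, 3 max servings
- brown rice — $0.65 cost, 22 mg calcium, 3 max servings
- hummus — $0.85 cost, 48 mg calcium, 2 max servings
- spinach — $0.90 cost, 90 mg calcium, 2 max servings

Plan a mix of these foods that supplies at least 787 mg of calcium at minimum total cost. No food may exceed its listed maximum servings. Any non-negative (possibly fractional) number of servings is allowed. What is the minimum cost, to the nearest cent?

$4.42

Cost per mg of calcium: tofu $0.0050, spinach $0.0100, hummus $0.0177, brown rice $0.0295.
Take 3 servings of tofu: +690.0 mg calcium for $3.45 (total $3.45, still need 97.0 mg).
Take 1.078 servings of spinach: +97.0 mg calcium for $0.97 (total $4.42, still need 0.0 mg).
Greedy by cheapest-per-mg is optimal for a single linear constraint, so the minimum cost is $4.42.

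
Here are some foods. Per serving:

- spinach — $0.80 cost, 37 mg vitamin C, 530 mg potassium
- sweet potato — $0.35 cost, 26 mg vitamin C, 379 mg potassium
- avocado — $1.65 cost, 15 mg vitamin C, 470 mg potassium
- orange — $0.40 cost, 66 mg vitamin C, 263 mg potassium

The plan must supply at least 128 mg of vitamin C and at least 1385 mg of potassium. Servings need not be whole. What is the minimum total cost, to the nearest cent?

The cheapest plan sits at a corner of the feasible region — with two constraints it uses at most two foods.
spinach only: max(128/37, 1385/530) = 3.459 servings → $2.77.
sweet potato only: max(128/26, 1385/379) = 4.923 servings → $1.72.
avocado only: max(128/15, 1385/470) = 8.533 servings → $14.08.
orange only: max(128/66, 1385/263) = 5.266 servings → $2.11.
spinach + sweet potato: intersection lies outside the first quadrant.
spinach + avocado: the both-tight solution has a negative serving — not a feasible corner.
spinach + orange with both tight: 2.287 servings and 0.6573 servings → $2.09.
sweet potato + avocado with both targets exact would need a negative amount; discard.
sweet potato + orange with both tight: 3.177 servings and 0.6878 servings → $1.39.
avocado + orange with both tight: 2.133 servings and 1.455 servings → $4.10.
The minimum over all feasible corners is $1.39.

$1.39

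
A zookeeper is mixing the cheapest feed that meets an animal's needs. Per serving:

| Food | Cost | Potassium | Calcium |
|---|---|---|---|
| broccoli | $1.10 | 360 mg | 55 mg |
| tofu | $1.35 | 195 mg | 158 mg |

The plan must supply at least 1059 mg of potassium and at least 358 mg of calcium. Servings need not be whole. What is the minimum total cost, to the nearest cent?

$4.39

For a min-cost LP with two ≥-constraints, a basic feasible solution has at most two positive variables.
broccoli only: max(1059/360, 358/55) = 6.509 servings → $7.16.
tofu only: max(1059/195, 358/158) = 5.431 servings → $7.33.
broccoli + tofu with both tight: 2.113 servings and 1.53 servings → $4.39.
The minimum over all feasible corners is $4.39.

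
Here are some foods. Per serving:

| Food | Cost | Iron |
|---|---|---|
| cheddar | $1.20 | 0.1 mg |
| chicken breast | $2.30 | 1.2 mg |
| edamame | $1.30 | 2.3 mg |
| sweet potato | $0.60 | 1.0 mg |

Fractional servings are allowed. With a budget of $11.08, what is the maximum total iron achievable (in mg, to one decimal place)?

19.6 mg

Iron per dollar: edamame 1.769, sweet potato 1.667, chicken breast 0.5217, cheddar 0.08333.
With no serving limits, spend the whole cost allowance on edamame: $11.08 / $1.30 × 2.3 mg = 19.6 mg.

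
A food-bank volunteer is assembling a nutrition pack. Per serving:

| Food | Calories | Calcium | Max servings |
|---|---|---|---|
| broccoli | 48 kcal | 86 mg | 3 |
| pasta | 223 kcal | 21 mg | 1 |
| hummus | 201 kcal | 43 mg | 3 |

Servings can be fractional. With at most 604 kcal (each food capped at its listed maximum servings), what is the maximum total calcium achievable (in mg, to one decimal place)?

Calcium per kcal: broccoli 1.792, hummus 0.2139, pasta 0.09417.
Take 3 servings of broccoli: uses 144 kcal, +258.0 mg calcium (running total 258.0 mg).
Take 2.289 servings of hummus: uses 460 kcal, +98.4 mg calcium (running total 356.4 mg).
Greedy by best ratio exhausts the calories allowance optimally: 356.4 mg.

356.4 mg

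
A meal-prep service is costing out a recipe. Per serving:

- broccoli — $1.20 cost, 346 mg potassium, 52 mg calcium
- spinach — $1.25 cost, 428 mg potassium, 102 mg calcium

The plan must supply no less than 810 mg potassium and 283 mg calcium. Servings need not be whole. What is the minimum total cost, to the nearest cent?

At the optimum either one food covers both requirements or two foods hit both targets exactly; no other combination can be cheaper.
broccoli only: max(810/346, 283/52) = 5.442 servings → $6.53.
spinach only: max(810/428, 283/102) = 2.775 servings → $3.47.
broccoli + spinach: intersection lies outside the first quadrant.
Cheapest feasible corner: $3.47.

$3.47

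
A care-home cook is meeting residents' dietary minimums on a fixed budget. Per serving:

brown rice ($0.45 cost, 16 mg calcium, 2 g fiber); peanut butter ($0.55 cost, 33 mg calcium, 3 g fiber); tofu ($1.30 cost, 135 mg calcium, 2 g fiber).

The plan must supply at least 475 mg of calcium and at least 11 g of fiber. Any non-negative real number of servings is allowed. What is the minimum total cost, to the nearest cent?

$4.94

This is a tiny linear program; its minimum lies at a vertex of the feasible set. List the vertices and price them.
brown rice only: max(475/16, 11/2) = 29.69 servings → $13.36.
peanut butter only: max(475/33, 11/3) = 14.39 servings → $7.92.
tofu only: max(475/135, 11/2) = 5.5 servings → $7.15.
brown rice + peanut butter with both targets exact would need a negative amount; discard.
brown rice + tofu with both tight: 2.248 servings and 3.252 servings → $5.24.
peanut butter + tofu with both tight: 1.578 servings and 3.133 servings → $4.94.
Cheapest feasible corner: $4.94.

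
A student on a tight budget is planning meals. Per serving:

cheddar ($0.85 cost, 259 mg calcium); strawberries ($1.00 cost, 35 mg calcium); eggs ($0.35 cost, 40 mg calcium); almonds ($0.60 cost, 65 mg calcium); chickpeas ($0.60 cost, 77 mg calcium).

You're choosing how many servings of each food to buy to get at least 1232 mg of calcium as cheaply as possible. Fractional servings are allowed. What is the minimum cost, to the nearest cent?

$4.04

Cost per mg of calcium: cheddar $0.0033, chickpeas $0.0078, eggs $0.0088, almonds $0.0092, strawberries $0.0286.
With no serving limits, use only cheddar: 1232 mg / 259 mg = 4.757 servings × $0.85 = $4.04.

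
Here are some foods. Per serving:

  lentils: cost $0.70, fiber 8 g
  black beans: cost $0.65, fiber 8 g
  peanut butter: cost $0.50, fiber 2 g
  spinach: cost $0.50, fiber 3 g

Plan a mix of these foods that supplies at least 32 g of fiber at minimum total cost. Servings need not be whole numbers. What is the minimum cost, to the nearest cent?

Cost per g of fiber: black beans $0.0813, lentils $0.0875, spinach $0.1667, peanut butter $0.2500.
With no serving limits, use only black beans: 32 g / 8 g = 4 servings × $0.65 = $2.60.

$2.60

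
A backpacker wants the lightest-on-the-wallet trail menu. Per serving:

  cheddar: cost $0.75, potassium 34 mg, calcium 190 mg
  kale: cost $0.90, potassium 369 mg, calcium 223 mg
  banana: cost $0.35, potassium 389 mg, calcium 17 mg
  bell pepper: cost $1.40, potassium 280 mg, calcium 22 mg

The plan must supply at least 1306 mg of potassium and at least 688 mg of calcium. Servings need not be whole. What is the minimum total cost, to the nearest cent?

A basic optimal solution has at most two foods positive. Try each food alone and each pair with both targets met exactly.
cheddar only: max(1306/34, 688/190) = 38.41 servings → $28.81.
kale only: max(1306/369, 688/223) = 3.539 servings → $3.19.
banana only: max(1306/389, 688/17) = 40.47 servings → $14.16.
bell pepper only: max(1306/280, 688/22) = 31.27 servings → $43.78.
cheddar + kale: intersection lies outside the first quadrant.
cheddar + banana with both tight: 3.347 servings and 3.065 servings → $3.58.
cheddar + bell pepper with both tight: 3.125 servings and 4.285 servings → $8.34.
kale + banana with both tight: 3.05 servings and 0.4643 servings → $2.91.
kale + bell pepper with both tight: 3.017 servings and 0.6879 servings → $3.68.
banana + bell pepper: the both-tight solution has a negative serving — not a feasible corner.
So the least-cost plan costs $2.91.

$2.91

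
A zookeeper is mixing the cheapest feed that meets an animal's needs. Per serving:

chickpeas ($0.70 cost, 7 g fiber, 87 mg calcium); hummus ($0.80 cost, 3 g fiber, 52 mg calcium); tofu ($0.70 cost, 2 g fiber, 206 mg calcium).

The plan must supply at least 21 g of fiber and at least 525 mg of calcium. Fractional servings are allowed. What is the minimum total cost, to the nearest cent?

$2.83

Minimising a linear cost over {fiber ≥ 21, calcium ≥ 525, servings ≥ 0} — the optimum is at a vertex, using one or two foods.
chickpeas only: max(21/7, 525/87) = 6.034 servings → $4.22.
hummus only: max(21/3, 525/52) = 10.1 servings → $8.08.
tofu only: max(21/2, 525/206) = 10.5 servings → $7.35.
chickpeas + hummus: the both-tight solution has a negative serving — not a feasible corner.
chickpeas + tofu with both tight: 2.584 servings and 1.457 servings → $2.83.
hummus + tofu with both tight: 6.374 servings and 0.9397 servings → $5.76.
The minimum over all feasible corners is $2.83.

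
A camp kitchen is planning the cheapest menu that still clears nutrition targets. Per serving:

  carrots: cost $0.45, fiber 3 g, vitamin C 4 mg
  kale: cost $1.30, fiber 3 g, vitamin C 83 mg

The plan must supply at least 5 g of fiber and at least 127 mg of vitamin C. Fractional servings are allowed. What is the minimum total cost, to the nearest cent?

With two linear requirements the optimum uses one or two foods; enumerate the corners.
carrots only: max(5/3, 127/4) = 31.75 servings → $14.29.
kale only: max(5/3, 127/83) = 1.667 servings → $2.17.
carrots + kale with both tight: 0.1435 servings and 1.523 servings → $2.04.
Cheapest feasible corner: $2.04.

$2.04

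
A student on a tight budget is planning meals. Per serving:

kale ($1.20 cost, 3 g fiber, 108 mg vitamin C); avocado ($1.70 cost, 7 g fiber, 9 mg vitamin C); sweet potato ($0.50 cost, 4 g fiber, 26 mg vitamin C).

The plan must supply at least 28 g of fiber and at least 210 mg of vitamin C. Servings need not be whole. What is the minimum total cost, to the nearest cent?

An LP optimum is at a vertex; with two nutrient constraints at most two foods are used. Check each candidate.
kale only: max(28/3, 210/108) = 9.333 servings → $11.20.
avocado only: max(28/7, 210/9) = 23.33 servings → $39.67.
sweet potato only: max(28/4, 210/26) = 8.077 servings → $4.04.
kale + avocado with both tight: 1.671 servings and 3.284 servings → $7.59.
kale + sweet potato with both tight: 0.3164 servings and 6.763 servings → $3.76.
avocado + sweet potato: the both-tight solution has a negative serving — not a feasible corner.
Cheapest feasible corner: $3.76.

$3.76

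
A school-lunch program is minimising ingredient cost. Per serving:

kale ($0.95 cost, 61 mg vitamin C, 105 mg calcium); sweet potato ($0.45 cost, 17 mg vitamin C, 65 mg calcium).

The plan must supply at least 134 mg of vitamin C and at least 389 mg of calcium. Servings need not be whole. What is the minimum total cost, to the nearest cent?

Check every corner: each single food scaled to meet both minima, and each pair solved so both constraints bind.
kale only: max(134/61, 389/105) = 3.705 servings → $3.52.
sweet potato only: max(134/17, 389/65) = 7.882 servings → $3.55.
kale + sweet potato with both tight: 0.9619 servings and 4.431 servings → $2.91.
So the least-cost plan costs $2.91.

$2.91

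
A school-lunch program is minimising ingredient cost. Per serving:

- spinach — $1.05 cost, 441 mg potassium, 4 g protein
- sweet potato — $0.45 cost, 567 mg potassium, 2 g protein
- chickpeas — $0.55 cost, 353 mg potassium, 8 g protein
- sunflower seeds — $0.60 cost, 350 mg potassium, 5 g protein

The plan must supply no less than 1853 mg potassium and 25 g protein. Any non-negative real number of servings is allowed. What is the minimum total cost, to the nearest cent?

Check every corner: each single food scaled to meet both minima, and each pair solved so both constraints bind.
spinach only: max(1853/441, 25/4) = 6.25 servings → $6.56.
sweet potato only: max(1853/567, 25/2) = 12.5 servings → $5.62.
chickpeas only: max(1853/353, 25/8) = 5.249 servings → $2.89.
sunflower seeds only: max(1853/350, 25/5) = 5.294 servings → $3.18.
spinach + sweet potato with both targets exact would need a negative amount; discard.
spinach + chickpeas with both tight: 2.835 servings and 1.707 servings → $3.92.
spinach + sunflower seeds with both tight: 0.6398 servings and 4.488 servings → $3.36.
sweet potato + chickpeas with both tight: 1.566 servings and 2.733 servings → $2.21.
sweet potato + sunflower seeds with both tight: 0.2412 servings and 4.904 servings → $3.05.
chickpeas + sunflower seeds with both targets exact would need a negative amount; discard.
So the least-cost plan costs $2.21.

$2.21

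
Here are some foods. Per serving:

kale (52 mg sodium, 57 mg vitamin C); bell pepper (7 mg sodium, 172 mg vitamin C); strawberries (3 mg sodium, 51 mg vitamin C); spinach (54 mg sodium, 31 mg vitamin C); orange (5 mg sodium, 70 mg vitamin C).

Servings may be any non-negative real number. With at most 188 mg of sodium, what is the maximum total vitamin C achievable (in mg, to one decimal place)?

Vitamin C per mg sodium: bell pepper 24.57, strawberries 17, orange 14, kale 1.096, spinach 0.5741.
With no serving limits, spend the whole sodium allowance on bell pepper: 188 mg / 7 mg × 172 mg = 4619.4 mg.

4619.4 mg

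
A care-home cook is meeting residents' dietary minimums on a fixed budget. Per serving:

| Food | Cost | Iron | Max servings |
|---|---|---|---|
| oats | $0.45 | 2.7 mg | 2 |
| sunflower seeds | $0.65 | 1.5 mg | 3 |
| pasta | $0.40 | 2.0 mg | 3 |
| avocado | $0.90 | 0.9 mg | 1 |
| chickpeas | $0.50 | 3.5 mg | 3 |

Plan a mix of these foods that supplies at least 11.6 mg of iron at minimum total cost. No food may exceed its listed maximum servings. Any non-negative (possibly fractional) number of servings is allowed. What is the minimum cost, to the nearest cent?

$1.68

Cost per mg of iron: chickpeas $0.1429, oats $0.1667, pasta $0.2000, sunflower seeds $0.4333, avocado $1.0000.
Take 3 servings of chickpeas: +10.5 mg iron for $1.50 (total $1.50, still need 1.1 mg).
Take 0.4074 servings of oats: +1.1 mg iron for $0.18 (total $1.68, still need 0.0 mg).
Greedy by cheapest-per-mg is optimal for a single linear constraint, so the minimum cost is $1.68.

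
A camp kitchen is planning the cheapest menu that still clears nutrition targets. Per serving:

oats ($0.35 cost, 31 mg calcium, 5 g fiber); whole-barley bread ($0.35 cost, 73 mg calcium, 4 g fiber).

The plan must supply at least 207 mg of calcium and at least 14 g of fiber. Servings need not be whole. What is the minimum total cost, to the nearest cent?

The cheapest plan sits at a corner of the feasible region — with two constraints it uses at most two foods.
oats only: max(207/31, 14/5) = 6.677 servings → $2.34.
whole-barley bread only: max(207/73, 14/4) = 3.5 servings → $1.23.
oats + whole-barley bread with both tight: 0.805 servings and 2.494 servings → $1.15.
Cheapest feasible corner: $1.15.

$1.15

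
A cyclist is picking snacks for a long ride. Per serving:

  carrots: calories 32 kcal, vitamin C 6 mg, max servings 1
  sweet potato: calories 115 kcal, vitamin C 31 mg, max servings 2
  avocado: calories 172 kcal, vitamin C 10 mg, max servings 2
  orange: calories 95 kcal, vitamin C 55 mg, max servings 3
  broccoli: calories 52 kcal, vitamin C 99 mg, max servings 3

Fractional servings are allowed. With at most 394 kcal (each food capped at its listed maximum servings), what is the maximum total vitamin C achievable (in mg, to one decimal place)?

434.8 mg

Vitamin C per kcal: broccoli 1.904, orange 0.5789, sweet potato 0.2696, carrots 0.1875, avocado 0.05814.
Take 3 servings of broccoli: uses 156 kcal, +297.0 mg vitamin C (running total 297.0 mg).
Take 2.505 servings of orange: uses 238 kcal, +137.8 mg vitamin C (running total 434.8 mg).
Filling greedily by vitamin C-per-kcal is optimal for one linear limit, giving 434.8 mg.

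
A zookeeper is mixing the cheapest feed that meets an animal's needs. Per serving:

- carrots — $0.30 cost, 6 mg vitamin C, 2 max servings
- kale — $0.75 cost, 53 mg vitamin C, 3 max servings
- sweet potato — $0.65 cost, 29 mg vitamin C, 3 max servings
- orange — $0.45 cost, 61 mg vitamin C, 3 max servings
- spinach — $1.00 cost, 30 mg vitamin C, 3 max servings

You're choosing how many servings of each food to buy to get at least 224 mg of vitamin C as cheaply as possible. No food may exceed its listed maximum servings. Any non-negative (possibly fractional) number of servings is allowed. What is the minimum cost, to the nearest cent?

$1.93

Cost per mg of vitamin C: orange $0.0074, kale $0.0142, sweet potato $0.0224, spinach $0.0333, carrots $0.0500.
Take 3 servings of orange: +183.0 mg vitamin C for $1.35 (total $1.35, still need 41.0 mg).
Take 0.7736 servings of kale: +41.0 mg vitamin C for $0.58 (total $1.93, still need 0.0 mg).
Greedy by cheapest-per-mg is optimal for a single linear constraint, so the minimum cost is $1.93.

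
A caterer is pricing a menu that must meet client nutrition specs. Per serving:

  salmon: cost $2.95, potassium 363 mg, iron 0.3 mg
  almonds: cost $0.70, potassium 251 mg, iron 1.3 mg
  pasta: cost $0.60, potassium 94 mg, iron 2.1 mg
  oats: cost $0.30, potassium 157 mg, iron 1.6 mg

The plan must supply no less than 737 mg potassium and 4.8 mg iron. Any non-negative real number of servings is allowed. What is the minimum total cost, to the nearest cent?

An LP optimum is at a vertex; with two nutrient constraints at most two foods are used. Check each candidate.
salmon only: max(737/363, 4.8/0.3) = 16 servings → $47.20.
almonds only: max(737/251, 4.8/1.3) = 3.692 servings → $2.58.
pasta only: max(737/94, 4.8/2.1) = 7.84 servings → $4.70.
oats only: max(737/157, 4.8/1.6) = 4.694 servings → $1.41.
salmon + almonds with both targets exact would need a negative amount; discard.
salmon + pasta with both tight: 1.494 servings and 2.072 servings → $5.65.
salmon + oats with both tight: 0.7975 servings and 2.85 servings → $3.21.
almonds + pasta with both tight: 2.708 servings and 0.6093 servings → $2.26.
almonds + oats with both tight: 2.155 servings and 1.249 servings → $1.88.
pasta + oats: the both-tight solution has a negative serving — not a feasible corner.
So the least-cost plan costs $1.41.

$1.41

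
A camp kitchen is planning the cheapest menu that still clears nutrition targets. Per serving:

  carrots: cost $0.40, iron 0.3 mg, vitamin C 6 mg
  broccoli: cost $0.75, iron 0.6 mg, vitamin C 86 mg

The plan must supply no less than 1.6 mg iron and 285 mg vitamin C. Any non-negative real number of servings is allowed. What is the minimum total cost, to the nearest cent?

Compare the cost at each extreme point of the feasible region.
carrots only: max(1.6/0.3, 285/6) = 47.5 servings → $19.00.
broccoli only: max(1.6/0.6, 285/86) = 3.314 servings → $2.49.
carrots + broccoli with both targets exact would need a negative amount; discard.
So the least-cost plan costs $2.49.

$2.49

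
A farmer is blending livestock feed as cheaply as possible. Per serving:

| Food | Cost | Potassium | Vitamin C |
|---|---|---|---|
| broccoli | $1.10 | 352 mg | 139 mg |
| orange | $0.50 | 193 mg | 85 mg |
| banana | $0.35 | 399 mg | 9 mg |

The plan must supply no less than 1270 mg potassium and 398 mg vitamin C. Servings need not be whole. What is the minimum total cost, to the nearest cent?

$2.63

The cheapest plan sits at a corner of the feasible region — with two constraints it uses at most two foods.
broccoli only: max(1270/352, 398/139) = 3.608 servings → $3.97.
orange only: max(1270/193, 398/85) = 6.58 servings → $3.29.
banana only: max(1270/399, 398/9) = 44.22 servings → $15.48.
broccoli + orange with both targets exact would need a negative amount; discard.
broccoli + banana with both tight: 2.818 servings and 0.6967 servings → $3.34.
orange + banana with both tight: 4.58 servings and 0.9676 servings → $2.63.
The minimum over all feasible corners is $2.63.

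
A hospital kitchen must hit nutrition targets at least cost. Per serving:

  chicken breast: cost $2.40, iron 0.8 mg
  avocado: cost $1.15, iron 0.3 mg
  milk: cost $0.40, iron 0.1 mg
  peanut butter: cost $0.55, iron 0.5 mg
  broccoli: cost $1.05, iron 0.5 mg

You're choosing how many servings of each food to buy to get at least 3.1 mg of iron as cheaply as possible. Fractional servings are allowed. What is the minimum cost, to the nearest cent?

$3.41

Cost per mg of iron: peanut butter $1.1000, broccoli $2.1000, chicken breast $3.0000, avocado $3.8333, milk $4.0000.
With no serving limits, use only peanut butter: 3.1 mg / 0.5 mg = 6.2 servings × $0.55 = $3.41.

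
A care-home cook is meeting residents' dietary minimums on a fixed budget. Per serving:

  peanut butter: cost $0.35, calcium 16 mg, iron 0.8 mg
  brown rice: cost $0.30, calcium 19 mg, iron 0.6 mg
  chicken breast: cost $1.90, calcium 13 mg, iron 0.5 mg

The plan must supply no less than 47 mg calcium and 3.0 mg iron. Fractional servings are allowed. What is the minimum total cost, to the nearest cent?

With two linear requirements the optimum uses one or two foods; enumerate the corners.
peanut butter only: max(47/16, 3.0/0.8) = 3.75 servings → $1.31.
brown rice only: max(47/19, 3.0/0.6) = 5 servings → $1.50.
chicken breast only: max(47/13, 3.0/0.5) = 6 servings → $11.40.
peanut butter + brown rice: the both-tight solution has a negative serving — not a feasible corner.
peanut butter + chicken breast: the both-tight solution has a negative serving — not a feasible corner.
brown rice + chicken breast: the both-tight solution has a negative serving — not a feasible corner.
So the least-cost plan costs $1.31.

$1.31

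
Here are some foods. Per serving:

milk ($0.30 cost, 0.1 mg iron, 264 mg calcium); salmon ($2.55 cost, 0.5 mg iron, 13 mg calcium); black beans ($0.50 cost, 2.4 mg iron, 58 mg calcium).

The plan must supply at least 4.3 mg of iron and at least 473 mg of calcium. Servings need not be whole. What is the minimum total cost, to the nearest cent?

$1.29

milk only: max(4.3/0.1, 473/264) = 43 servings → $12.90.
salmon only: max(4.3/0.5, 473/13) = 36.38 servings → $92.78.
black beans only: max(4.3/2.4, 473/58) = 8.155 servings → $4.08.
milk + salmon with both tight: 1.382 servings and 8.324 servings → $21.64.
milk + black beans with both tight: 1.411 servings and 1.733 servings → $1.29.
salmon + black beans: intersection lies outside the first quadrant.
Cheapest feasible corner: $1.29.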